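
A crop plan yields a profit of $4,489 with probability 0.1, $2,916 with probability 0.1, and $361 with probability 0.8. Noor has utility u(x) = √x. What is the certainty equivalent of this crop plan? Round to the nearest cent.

$745.29

E[u] = 0.1·√4489 + 0.1·√2916 + 0.8·√361 = 0.1·67 + 0.1·54 + 0.8·19 = 27.3
CE = (27.3)² = 745.29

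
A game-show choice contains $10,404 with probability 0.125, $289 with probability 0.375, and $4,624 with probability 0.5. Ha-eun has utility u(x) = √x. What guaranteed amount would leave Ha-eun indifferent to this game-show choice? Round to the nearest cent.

$2,822.27

E[u] = 0.125·√10404 + 0.375·√289 + 0.5·√4624 = 0.125·102 + 0.375·17 + 0.5·68 = 53.125
CE = (53.125)² = 2822.265625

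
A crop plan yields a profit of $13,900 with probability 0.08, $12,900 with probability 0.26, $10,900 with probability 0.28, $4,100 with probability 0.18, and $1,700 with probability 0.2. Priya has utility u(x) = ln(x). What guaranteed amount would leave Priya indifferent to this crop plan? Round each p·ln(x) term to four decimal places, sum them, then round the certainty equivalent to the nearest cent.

$6,715.68

E[u] = 0.08·ln(13900) + 0.26·ln(12900) + 0.28·ln(10900) + 0.18·ln(4100) + 0.2·ln(1700) = 0.7632 + 2.4609 + 2.6030 + 1.4974 + 1.4877 = 8.8122
CE = e^8.8122 ≈ 6715.68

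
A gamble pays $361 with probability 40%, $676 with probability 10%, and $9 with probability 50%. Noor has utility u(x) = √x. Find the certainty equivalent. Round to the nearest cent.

$136.89

E[u] = 0.4·√361 + 0.1·√676 + 0.5·√9 = 0.4·19 + 0.1·26 + 0.5·3 = 11.7
CE = (11.7)² = 136.89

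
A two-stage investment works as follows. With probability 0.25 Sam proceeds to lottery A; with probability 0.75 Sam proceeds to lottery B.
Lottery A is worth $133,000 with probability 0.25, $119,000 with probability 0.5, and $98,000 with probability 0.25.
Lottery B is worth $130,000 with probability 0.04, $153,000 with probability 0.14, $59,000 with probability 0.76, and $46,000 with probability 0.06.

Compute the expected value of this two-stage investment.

$84,977.50

EV(A) = 0.25 × 133000 + 0.5 × 119000 + 0.25 × 98000 = 33250 + 59500 + 24500 = 117250
EV(B) = 0.04 × 130000 + 0.14 × 153000 + 0.76 × 59000 + 0.06 × 46000 = 5200 + 21420 + 44840 + 2760 = 74220
Overall = 0.25 × 117250 + 0.75 × 74220 = 29312.5 + 55665 = 84977.5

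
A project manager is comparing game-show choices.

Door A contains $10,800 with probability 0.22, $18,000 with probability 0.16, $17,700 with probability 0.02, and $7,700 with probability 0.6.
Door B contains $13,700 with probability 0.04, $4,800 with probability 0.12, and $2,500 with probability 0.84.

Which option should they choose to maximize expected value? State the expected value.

Door A = 0.22 × 10800 + 0.16 × 18000 + 0.02 × 17700 + 0.6 × 7700 = 2376 + 2880 + 354 + 4620 = 10230
Door B = 0.04 × 13700 + 0.12 × 4800 + 0.84 × 2500 = 548 + 576 + 2100 = 3224

Door A ($10,230)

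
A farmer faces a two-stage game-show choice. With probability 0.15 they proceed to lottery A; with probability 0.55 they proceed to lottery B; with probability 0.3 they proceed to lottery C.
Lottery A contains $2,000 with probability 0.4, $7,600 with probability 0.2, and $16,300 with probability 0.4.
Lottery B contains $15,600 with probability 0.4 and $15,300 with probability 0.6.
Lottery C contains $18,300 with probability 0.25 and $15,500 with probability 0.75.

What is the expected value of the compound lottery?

EV(A) = 0.4 × 2000 + 0.2 × 7600 + 0.4 × 16300 = 800 + 1520 + 6520 = 8840
EV(B) = 0.4 × 15600 + 0.6 × 15300 = 6240 + 9180 = 15420
EV(C) = 0.25 × 18300 + 0.75 × 15500 = 4575 + 11625 = 16200
Overall = 0.15 × 8840 + 0.55 × 15420 + 0.3 × 16200 = 1326 + 8481 + 4860 = 14667

$14,667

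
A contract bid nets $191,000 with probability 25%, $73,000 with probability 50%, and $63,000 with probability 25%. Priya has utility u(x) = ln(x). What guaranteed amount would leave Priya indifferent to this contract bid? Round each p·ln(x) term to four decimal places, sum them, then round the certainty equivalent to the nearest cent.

E[u] = 0.25·ln(191000) + 0.5·ln(73000) + 0.25·ln(63000) = 3.0400 + 5.5991 + 2.7627 = 11.4018
CE = e^11.4018 ≈ 89482.65

$89,482.65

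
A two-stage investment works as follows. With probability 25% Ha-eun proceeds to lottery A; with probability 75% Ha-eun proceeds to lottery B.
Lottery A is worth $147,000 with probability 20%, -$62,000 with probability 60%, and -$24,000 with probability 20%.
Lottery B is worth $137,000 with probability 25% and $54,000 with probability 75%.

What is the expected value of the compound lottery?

EV(A) = 0.2 × 147000 + 0.6 × (-62000) + 0.2 × (-24000) = 29400 − 37200 − 4800 = -12600
EV(B) = 0.25 × 137000 + 0.75 × 54000 = 34250 + 40500 = 74750
Overall = 0.25 × (-12600) + 0.75 × 74750 = -3150 + 56062.5 = 52912.5

$52,912.50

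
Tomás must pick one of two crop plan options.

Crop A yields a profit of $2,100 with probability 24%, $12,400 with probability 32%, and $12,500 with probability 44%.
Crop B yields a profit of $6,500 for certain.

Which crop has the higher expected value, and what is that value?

Crop A = 0.24 × 2100 + 0.32 × 12400 + 0.44 × 12500 = 504 + 3968 + 5500 = 9972
Crop B: 6500 (certain)

Crop A ($9,972)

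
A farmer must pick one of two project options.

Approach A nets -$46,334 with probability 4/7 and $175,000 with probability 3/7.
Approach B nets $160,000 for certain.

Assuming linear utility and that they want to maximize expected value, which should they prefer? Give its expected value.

Approach A = 4/7 × (-46334) + 3/7 × 175000 = -26476.5714 + 75000 = 48523.4286
Approach B: 160000 (certain)

Approach B ($160,000)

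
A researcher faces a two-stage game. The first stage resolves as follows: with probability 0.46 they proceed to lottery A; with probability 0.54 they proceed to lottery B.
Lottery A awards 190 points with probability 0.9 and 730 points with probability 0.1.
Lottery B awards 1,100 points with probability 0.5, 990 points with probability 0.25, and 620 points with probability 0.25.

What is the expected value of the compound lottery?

EV(A) = 0.9 × 190 + 0.1 × 730 = 171 + 73 = 244
EV(B) = 0.5 × 1100 + 0.25 × 990 + 0.25 × 620 = 550 + 247.5 + 155 = 952.5
Overall = 0.46 × 244 + 0.54 × 952.5 = 112.24 + 514.35 = 626.59

626.59 points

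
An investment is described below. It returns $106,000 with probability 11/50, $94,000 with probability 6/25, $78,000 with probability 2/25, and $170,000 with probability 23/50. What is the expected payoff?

EV = 11/50 × 106000 + 6/25 × 94000 + 2/25 × 78000 + 23/50 × 170000 = 23320 + 22560 + 6240 + 78200 = 130320

$130,320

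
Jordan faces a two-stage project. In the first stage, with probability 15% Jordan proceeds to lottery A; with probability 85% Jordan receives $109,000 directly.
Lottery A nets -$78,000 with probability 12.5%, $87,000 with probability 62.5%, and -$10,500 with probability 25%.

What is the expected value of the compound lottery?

EV(A) = 0.125 × (-78000) + 0.625 × 87000 + 0.25 × (-10500) = -9750 + 54375 − 2625 = 42000
Branch B: 109000 (certain)
Overall = 0.15 × 42000 + 0.85 × 109000 = 6300 + 92650 = 98950

$98,950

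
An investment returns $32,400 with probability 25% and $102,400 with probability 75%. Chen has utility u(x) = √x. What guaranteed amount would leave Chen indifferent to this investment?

$81,225

E[u] = 0.25·√32400 + 0.75·√102400 = 0.25·180 + 0.75·320 = 285
CE = (285)² = 81225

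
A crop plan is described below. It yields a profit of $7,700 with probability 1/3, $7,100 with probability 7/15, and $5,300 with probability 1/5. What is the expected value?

$6,940

EV = 1/3 × 7700 + 7/15 × 7100 + 1/5 × 5300 = 2566.6667 + 3313.3333 + 1060 = 6940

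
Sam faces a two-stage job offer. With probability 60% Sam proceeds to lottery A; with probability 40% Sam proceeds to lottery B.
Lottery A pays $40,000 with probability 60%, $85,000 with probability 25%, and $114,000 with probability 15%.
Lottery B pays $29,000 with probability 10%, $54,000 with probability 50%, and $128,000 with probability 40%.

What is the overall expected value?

$69,850

EV(A) = 0.6 × 40000 + 0.25 × 85000 + 0.15 × 114000 = 24000 + 21250 + 17100 = 62350
EV(B) = 0.1 × 29000 + 0.5 × 54000 + 0.4 × 128000 = 2900 + 27000 + 51200 = 81100
Overall = 0.6 × 62350 + 0.4 × 81100 = 37410 + 32440 = 69850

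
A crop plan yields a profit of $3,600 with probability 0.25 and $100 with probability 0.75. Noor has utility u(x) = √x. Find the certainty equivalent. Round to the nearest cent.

E[u] = 0.25·√3600 + 0.75·√100 = 0.25·60 + 0.75·10 = 22.5
CE = (22.5)² = 506.25

$506.25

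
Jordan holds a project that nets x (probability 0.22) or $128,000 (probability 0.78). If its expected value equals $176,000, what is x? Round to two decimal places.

0.22·x + 0.78·128000 = 176000
0.22·x = 176000 − 99840 = 76160
x = 76160 / 0.22 = 346181.8182

x = $346,181.82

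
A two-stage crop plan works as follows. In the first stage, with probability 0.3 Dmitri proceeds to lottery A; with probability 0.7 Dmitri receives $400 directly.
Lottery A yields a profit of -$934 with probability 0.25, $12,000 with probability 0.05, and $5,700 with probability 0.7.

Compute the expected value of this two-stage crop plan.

EV(A) = 0.25 × (-934) + 0.05 × 12000 + 0.7 × 5700 = -233.5 + 600 + 3990 = 4356.5
Branch B: 400 (certain)
Overall = 0.3 × 4356.5 + 0.7 × 400 = 1306.95 + 280 = 1586.95

$1,586.95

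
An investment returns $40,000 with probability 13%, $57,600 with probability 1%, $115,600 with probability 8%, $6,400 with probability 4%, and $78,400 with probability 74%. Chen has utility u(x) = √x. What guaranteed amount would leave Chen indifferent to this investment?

$70,756

E[u] = 0.13·√40000 + 0.01·√57600 + 0.08·√115600 + 0.04·√6400 + 0.74·√78400 = 0.13·200 + 0.01·240 + 0.08·340 + 0.04·80 + 0.74·280 = 266
CE = (266)² = 70756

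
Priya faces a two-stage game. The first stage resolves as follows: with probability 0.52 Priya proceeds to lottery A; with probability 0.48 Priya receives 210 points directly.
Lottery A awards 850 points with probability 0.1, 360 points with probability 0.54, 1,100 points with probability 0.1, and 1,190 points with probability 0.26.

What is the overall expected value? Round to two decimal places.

464.18 points

EV(A) = 0.1 × 850 + 0.54 × 360 + 0.1 × 1100 + 0.26 × 1190 = 85 + 194.4 + 110 + 309.4 = 698.8
Branch B: 210 (certain)
Overall = 0.52 × 698.8 + 0.48 × 210 = 363.376 + 100.8 = 464.176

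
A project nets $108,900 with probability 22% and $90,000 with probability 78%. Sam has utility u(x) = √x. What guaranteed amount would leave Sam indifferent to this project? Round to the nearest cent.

E[u] = 0.22·√108900 + 0.78·√90000 = 0.22·330 + 0.78·300 = 306.6
CE = (306.6)² = 94003.56

$94,003.56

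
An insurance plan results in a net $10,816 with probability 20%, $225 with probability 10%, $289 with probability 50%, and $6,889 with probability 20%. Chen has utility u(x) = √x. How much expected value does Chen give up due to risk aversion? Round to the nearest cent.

$1,461.24

E[u] = 0.2·√10816 + 0.1·√225 + 0.5·√289 + 0.2·√6889 = 0.2·104 + 0.1·15 + 0.5·17 + 0.2·83 = 47.4
CE = (47.4)² = 2246.76
Risk premium = EV − CE = 3708 − 2246.76 = 1461.24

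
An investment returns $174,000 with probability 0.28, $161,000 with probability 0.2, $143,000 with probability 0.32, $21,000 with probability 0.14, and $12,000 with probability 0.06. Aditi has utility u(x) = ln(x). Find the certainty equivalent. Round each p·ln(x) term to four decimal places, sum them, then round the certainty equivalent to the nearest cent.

$101,925.76

E[u] = 0.28·ln(174000) + 0.2·ln(161000) + 0.32·ln(143000) + 0.14·ln(21000) + 0.06·ln(12000) = 3.3787 + 2.3978 + 3.7986 + 1.3933 + 0.5636 = 11.5320
CE = e^11.5320 ≈ 101925.76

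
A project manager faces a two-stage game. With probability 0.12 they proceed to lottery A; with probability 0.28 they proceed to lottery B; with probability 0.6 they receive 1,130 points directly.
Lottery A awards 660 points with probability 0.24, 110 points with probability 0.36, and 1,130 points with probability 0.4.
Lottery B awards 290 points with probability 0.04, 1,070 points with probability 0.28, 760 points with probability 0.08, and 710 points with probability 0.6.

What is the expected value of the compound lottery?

979.44 points

EV(A) = 0.24 × 660 + 0.36 × 110 + 0.4 × 1130 = 158.4 + 39.6 + 452 = 650
EV(B) = 0.04 × 290 + 0.28 × 1070 + 0.08 × 760 + 0.6 × 710 = 11.6 + 299.6 + 60.8 + 426 = 798
Branch C: 1130 (certain)
Overall = 0.12 × 650 + 0.28 × 798 + 0.6 × 1130 = 78 + 223.44 + 678 = 979.44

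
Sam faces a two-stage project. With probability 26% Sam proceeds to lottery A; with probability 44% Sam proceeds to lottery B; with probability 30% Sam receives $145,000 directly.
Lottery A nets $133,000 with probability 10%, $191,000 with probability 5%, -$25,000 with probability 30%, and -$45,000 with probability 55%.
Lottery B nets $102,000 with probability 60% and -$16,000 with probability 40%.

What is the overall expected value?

EV(A) = 0.1 × 133000 + 0.05 × 191000 + 0.3 × (-25000) + 0.55 × (-45000) = 13300 + 9550 − 7500 − 24750 = -9400
EV(B) = 0.6 × 102000 + 0.4 × (-16000) = 61200 − 6400 = 54800
Branch C: 145000 (certain)
Overall = 0.26 × (-9400) + 0.44 × 54800 + 0.3 × 145000 = -2444 + 24112 + 43500 = 65168

$65,168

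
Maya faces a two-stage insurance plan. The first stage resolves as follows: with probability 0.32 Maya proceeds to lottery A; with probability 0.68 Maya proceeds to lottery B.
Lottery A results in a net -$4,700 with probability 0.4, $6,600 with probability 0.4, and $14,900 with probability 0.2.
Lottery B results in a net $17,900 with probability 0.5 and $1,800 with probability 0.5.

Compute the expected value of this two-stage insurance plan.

EV(A) = 0.4 × (-4700) + 0.4 × 6600 + 0.2 × 14900 = -1880 + 2640 + 2980 = 3740
EV(B) = 0.5 × 17900 + 0.5 × 1800 = 8950 + 900 = 9850
Overall = 0.32 × 3740 + 0.68 × 9850 = 1196.8 + 6698 = 7894.8

$7,894.80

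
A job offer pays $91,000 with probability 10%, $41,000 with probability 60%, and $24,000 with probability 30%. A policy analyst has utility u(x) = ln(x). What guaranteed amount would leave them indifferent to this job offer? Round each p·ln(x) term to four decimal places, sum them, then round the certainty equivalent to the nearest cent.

$37,812.69

E[u] = 0.1·ln(91000) + 0.6·ln(41000) + 0.3·ln(24000) = 1.1419 + 6.3728 + 3.0257 = 10.5404
CE = e^10.5404 ≈ 37812.69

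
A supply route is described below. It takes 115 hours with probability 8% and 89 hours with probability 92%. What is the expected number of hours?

91.08 hours

EV = 0.08 × 115 + 0.92 × 89 = 9.2 + 81.88 = 91.08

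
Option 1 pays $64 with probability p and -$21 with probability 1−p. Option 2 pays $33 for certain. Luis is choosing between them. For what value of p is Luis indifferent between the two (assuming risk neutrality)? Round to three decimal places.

p = 0.635

p·64 + (1−p)·(-21) = 33
85p − 21 = 33
p = (33 + 21) / 85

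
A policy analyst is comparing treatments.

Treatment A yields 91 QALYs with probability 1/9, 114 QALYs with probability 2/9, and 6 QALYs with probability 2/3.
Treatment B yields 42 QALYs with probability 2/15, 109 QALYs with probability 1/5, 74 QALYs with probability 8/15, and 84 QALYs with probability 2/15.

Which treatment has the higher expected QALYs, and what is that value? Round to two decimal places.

Treatment A = 1/9 × 91 + 2/9 × 114 + 2/3 × 6 = 10.1111 + 25.3333 + 4 = 39.4444
Treatment B = 2/15 × 42 + 1/5 × 109 + 8/15 × 74 + 2/15 × 84 = 5.6 + 21.8 + 39.4667 + 11.2 = 78.0667

Treatment B (78.07 QALYs)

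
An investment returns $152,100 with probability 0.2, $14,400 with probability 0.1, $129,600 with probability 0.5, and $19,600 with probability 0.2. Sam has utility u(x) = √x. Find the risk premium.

E[u] = 0.2·√152100 + 0.1·√14400 + 0.5·√129600 + 0.2·√19600 = 0.2·390 + 0.1·120 + 0.5·360 + 0.2·140 = 298
CE = (298)² = 88804
Risk premium = EV − CE = 100580 − 88804 = 11776

$11,776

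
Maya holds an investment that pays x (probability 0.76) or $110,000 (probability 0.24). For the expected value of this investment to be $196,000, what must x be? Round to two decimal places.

0.76·x + 0.24·110000 = 196000
0.76·x = 196000 − 26400 = 169600
x = 169600 / 0.76 = 223157.8947

x = $223,157.89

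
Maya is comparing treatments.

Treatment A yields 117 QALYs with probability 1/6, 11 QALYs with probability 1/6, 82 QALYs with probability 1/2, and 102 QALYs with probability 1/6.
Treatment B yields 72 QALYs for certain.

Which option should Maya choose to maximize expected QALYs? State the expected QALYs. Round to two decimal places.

Treatment A = 1/6 × 117 + 1/6 × 11 + 1/2 × 82 + 1/6 × 102 = 19.5 + 1.8333 + 41 + 17 = 79.3333
Treatment B: 72 (certain)

Treatment A (79.33 QALYs)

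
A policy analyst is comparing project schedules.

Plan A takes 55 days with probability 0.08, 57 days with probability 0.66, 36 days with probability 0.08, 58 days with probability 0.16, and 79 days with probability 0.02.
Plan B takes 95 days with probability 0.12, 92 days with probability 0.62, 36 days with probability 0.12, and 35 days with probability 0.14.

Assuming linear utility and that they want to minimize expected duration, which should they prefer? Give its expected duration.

Plan A = 0.08 × 55 + 0.66 × 57 + 0.08 × 36 + 0.16 × 58 + 0.02 × 79 = 4.4 + 37.62 + 2.88 + 9.28 + 1.58 = 55.76
Plan B = 0.12 × 95 + 0.62 × 92 + 0.12 × 36 + 0.14 × 35 = 11.4 + 57.04 + 4.32 + 4.9 = 77.66

Plan A (55.76 days)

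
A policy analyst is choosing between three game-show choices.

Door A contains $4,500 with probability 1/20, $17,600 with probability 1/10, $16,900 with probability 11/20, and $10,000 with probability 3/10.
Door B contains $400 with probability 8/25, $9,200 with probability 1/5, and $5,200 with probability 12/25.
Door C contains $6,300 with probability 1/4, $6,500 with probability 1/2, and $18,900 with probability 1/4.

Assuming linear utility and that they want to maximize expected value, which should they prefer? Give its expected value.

Door A = 1/20 × 4500 + 1/10 × 17600 + 11/20 × 16900 + 3/10 × 10000 = 225 + 1760 + 9295 + 3000 = 14280
Door B = 8/25 × 400 + 1/5 × 9200 + 12/25 × 5200 = 128 + 1840 + 2496 = 4464
Door C = 1/4 × 6300 + 1/2 × 6500 + 1/4 × 18900 = 1575 + 3250 + 4725 = 9550

Door A ($14,280)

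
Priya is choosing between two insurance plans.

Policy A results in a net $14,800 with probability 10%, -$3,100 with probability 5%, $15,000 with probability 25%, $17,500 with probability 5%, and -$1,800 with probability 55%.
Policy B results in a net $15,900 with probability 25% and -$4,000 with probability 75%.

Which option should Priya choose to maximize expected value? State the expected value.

Policy A ($4,960)

Policy A = 0.1 × 14800 + 0.05 × (-3100) + 0.25 × 15000 + 0.05 × 17500 + 0.55 × (-1800) = 1480 − 155 + 3750 + 875 − 990 = 4960
Policy B = 0.25 × 15900 + 0.75 × (-4000) = 3975 − 3000 = 975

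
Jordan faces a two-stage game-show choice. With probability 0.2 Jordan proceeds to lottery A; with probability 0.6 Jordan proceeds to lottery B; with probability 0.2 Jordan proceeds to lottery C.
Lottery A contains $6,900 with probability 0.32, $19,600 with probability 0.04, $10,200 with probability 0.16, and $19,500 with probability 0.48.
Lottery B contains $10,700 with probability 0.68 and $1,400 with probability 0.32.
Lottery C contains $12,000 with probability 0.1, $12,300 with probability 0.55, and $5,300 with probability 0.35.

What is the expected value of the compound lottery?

$9,395.20

EV(A) = 0.32 × 6900 + 0.04 × 19600 + 0.16 × 10200 + 0.48 × 19500 = 2208 + 784 + 1632 + 9360 = 13984
EV(B) = 0.68 × 10700 + 0.32 × 1400 = 7276 + 448 = 7724
EV(C) = 0.1 × 12000 + 0.55 × 12300 + 0.35 × 5300 = 1200 + 6765 + 1855 = 9820
Overall = 0.2 × 13984 + 0.6 × 7724 + 0.2 × 9820 = 2796.8 + 4634.4 + 1964 = 9395.2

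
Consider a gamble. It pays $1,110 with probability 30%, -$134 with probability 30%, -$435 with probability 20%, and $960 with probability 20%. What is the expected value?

$397.80

EV = 0.3 × 1110 + 0.3 × (-134) + 0.2 × (-435) + 0.2 × 960 = 333 − 40.2 − 87 + 192 = 397.8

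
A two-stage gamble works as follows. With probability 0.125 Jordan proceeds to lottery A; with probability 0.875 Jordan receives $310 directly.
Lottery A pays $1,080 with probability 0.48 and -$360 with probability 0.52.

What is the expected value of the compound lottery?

$312.65

EV(A) = 0.48 × 1080 + 0.52 × (-360) = 518.4 − 187.2 = 331.2
Branch B: 310 (certain)
Overall = 0.125 × 331.2 + 0.875 × 310 = 41.4 + 271.25 = 312.65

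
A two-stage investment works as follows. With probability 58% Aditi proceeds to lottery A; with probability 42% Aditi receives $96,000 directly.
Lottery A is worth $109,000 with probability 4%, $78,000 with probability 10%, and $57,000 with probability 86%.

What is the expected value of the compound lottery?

EV(A) = 0.04 × 109000 + 0.1 × 78000 + 0.86 × 57000 = 4360 + 7800 + 49020 = 61180
Branch B: 96000 (certain)
Overall = 0.58 × 61180 + 0.42 × 96000 = 35484.4 + 40320 = 75804.4

$75,804.40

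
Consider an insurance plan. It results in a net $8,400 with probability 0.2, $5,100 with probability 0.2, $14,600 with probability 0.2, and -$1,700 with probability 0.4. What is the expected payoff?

$4,940

EV = 0.2 × 8400 + 0.2 × 5100 + 0.2 × 14600 + 0.4 × (-1700) = 1680 + 1020 + 2920 − 680 = 4940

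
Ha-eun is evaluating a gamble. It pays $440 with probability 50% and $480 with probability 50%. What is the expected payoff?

$460

EV = 0.5 × 440 + 0.5 × 480 = 220 + 240 = 460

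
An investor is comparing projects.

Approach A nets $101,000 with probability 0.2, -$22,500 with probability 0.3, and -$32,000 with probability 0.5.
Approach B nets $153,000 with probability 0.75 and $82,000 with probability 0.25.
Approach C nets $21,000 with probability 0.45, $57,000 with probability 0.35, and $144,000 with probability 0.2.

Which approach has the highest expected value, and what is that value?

Approach A = 0.2 × 101000 + 0.3 × (-22500) + 0.5 × (-32000) = 20200 − 6750 − 16000 = -2550
Approach B = 0.75 × 153000 + 0.25 × 82000 = 114750 + 20500 = 135250
Approach C = 0.45 × 21000 + 0.35 × 57000 + 0.2 × 144000 = 9450 + 19950 + 28800 = 58200

Approach B ($135,250)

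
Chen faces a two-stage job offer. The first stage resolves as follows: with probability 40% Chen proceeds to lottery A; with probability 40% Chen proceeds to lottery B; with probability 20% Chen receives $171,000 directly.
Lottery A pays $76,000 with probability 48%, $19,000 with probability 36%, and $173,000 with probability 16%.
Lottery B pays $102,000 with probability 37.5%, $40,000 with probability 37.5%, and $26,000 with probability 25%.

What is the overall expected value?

$86,500

EV(A) = 0.48 × 76000 + 0.36 × 19000 + 0.16 × 173000 = 36480 + 6840 + 27680 = 71000
EV(B) = 0.375 × 102000 + 0.375 × 40000 + 0.25 × 26000 = 38250 + 15000 + 6500 = 59750
Branch C: 171000 (certain)
Overall = 0.4 × 71000 + 0.4 × 59750 + 0.2 × 171000 = 28400 + 23900 + 34200 = 86500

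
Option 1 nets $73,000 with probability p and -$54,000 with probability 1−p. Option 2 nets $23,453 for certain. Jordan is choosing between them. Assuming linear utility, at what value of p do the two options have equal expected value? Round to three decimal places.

p·73000 + (1−p)·(-54000) = 23453
127000p − 54000 = 23453
p = (23453 + 54000) / 127000

p = 0.610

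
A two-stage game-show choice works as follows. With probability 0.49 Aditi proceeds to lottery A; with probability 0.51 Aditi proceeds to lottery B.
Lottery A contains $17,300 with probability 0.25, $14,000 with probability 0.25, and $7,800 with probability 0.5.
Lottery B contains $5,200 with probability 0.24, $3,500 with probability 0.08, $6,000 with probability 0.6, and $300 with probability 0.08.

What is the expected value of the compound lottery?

$8,372.77

EV(A) = 0.25 × 17300 + 0.25 × 14000 + 0.5 × 7800 = 4325 + 3500 + 3900 = 11725
EV(B) = 0.24 × 5200 + 0.08 × 3500 + 0.6 × 6000 + 0.08 × 300 = 1248 + 280 + 3600 + 24 = 5152
Overall = 0.49 × 11725 + 0.51 × 5152 = 5745.25 + 2627.52 = 8372.77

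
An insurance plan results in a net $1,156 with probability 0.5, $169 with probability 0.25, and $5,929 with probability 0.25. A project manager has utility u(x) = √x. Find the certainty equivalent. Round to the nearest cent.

$1,560.25

E[u] = 0.5·√1156 + 0.25·√169 + 0.25·√5929 = 0.5·34 + 0.25·13 + 0.25·77 = 39.5
CE = (39.5)² = 1560.25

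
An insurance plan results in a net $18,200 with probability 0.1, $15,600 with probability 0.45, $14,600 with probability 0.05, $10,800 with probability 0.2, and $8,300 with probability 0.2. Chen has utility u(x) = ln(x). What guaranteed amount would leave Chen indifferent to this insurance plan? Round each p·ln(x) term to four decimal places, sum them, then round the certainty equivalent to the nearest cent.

E[u] = 0.1·ln(18200) + 0.45·ln(15600) + 0.05·ln(14600) + 0.2·ln(10800) + 0.2·ln(8300) = 0.9809 + 4.3448 + 0.4794 + 1.8575 + 1.8048 = 9.4674
CE = e^9.4674 ≈ 12931.22

$12,931.22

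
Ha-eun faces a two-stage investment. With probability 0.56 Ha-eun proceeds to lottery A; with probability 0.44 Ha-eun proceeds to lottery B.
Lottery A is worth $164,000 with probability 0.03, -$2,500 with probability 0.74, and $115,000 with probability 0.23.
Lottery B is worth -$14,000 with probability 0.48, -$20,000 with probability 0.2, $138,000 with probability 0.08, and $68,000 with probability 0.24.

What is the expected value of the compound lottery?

EV(A) = 0.03 × 164000 + 0.74 × (-2500) + 0.23 × 115000 = 4920 − 1850 + 26450 = 29520
EV(B) = 0.48 × (-14000) + 0.2 × (-20000) + 0.08 × 138000 + 0.24 × 68000 = -6720 − 4000 + 11040 + 16320 = 16640
Overall = 0.56 × 29520 + 0.44 × 16640 = 16531.2 + 7321.6 = 23852.8

$23,852.80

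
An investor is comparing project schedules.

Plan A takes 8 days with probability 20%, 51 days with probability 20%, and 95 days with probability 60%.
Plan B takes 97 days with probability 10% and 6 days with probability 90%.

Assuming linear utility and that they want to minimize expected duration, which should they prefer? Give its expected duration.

Plan A = 0.2 × 8 + 0.2 × 51 + 0.6 × 95 = 1.6 + 10.2 + 57 = 68.8
Plan B = 0.1 × 97 + 0.9 × 6 = 9.7 + 5.4 = 15.1

Plan B (15.1 days)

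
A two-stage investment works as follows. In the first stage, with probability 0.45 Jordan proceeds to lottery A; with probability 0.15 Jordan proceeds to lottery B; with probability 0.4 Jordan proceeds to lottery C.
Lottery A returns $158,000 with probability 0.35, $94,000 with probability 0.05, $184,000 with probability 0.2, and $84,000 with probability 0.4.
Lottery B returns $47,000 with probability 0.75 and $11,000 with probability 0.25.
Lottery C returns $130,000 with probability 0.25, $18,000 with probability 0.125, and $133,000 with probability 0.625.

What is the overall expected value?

EV(A) = 0.35 × 158000 + 0.05 × 94000 + 0.2 × 184000 + 0.4 × 84000 = 55300 + 4700 + 36800 + 33600 = 130400
EV(B) = 0.75 × 47000 + 0.25 × 11000 = 35250 + 2750 = 38000
EV(C) = 0.25 × 130000 + 0.125 × 18000 + 0.625 × 133000 = 32500 + 2250 + 83125 = 117875
Overall = 0.45 × 130400 + 0.15 × 38000 + 0.4 × 117875 = 58680 + 5700 + 47150 = 111530

$111,530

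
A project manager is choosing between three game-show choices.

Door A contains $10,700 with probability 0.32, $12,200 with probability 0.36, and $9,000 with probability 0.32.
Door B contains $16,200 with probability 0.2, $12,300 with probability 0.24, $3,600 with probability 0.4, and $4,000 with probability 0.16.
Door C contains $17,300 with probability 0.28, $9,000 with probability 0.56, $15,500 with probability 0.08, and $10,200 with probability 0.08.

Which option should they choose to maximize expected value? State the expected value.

Door A = 0.32 × 10700 + 0.36 × 12200 + 0.32 × 9000 = 3424 + 4392 + 2880 = 10696
Door B = 0.2 × 16200 + 0.24 × 12300 + 0.4 × 3600 + 0.16 × 4000 = 3240 + 2952 + 1440 + 640 = 8272
Door C = 0.28 × 17300 + 0.56 × 9000 + 0.08 × 15500 + 0.08 × 10200 = 4844 + 5040 + 1240 + 816 = 11940

Door C ($11,940)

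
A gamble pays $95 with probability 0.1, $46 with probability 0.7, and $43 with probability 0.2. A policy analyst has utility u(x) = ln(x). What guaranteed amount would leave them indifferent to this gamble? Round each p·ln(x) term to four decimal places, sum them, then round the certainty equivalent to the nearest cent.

$48.79

E[u] = 0.1·ln(95) + 0.7·ln(46) + 0.2·ln(43) = 0.4554 + 2.6800 + 0.7522 = 3.8876
CE = e^3.8876 ≈ 48.79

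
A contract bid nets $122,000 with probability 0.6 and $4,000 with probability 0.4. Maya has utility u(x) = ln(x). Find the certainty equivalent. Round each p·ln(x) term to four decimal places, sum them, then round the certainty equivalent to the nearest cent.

E[u] = 0.6·ln(122000) + 0.4·ln(4000) = 7.0271 + 3.3176 = 10.3447
CE = e^10.3447 ≈ 31091.82

$31,091.82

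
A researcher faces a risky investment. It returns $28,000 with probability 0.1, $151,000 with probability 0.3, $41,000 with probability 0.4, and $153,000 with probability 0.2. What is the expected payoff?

$95,100

EV = 0.1 × 28000 + 0.3 × 151000 + 0.4 × 41000 + 0.2 × 153000 = 2800 + 45300 + 16400 + 30600 = 95100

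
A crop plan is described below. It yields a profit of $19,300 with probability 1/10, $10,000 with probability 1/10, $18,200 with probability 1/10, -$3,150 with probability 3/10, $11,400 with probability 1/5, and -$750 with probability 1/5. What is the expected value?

EV = 1/10 × 19300 + 1/10 × 10000 + 1/10 × 18200 + 3/10 × (-3150) + 1/5 × 11400 + 1/5 × (-750) = 1930 + 1000 + 1820 − 945 + 2280 − 150 = 5935

$5,935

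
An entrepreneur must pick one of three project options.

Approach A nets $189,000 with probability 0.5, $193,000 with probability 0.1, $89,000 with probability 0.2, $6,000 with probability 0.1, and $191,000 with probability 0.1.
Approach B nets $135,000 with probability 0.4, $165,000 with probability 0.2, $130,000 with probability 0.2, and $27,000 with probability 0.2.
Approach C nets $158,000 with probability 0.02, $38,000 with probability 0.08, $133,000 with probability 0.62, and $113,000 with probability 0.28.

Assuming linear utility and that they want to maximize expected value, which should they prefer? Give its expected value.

Approach A = 0.5 × 189000 + 0.1 × 193000 + 0.2 × 89000 + 0.1 × 6000 + 0.1 × 191000 = 94500 + 19300 + 17800 + 600 + 19100 = 151300
Approach B = 0.4 × 135000 + 0.2 × 165000 + 0.2 × 130000 + 0.2 × 27000 = 54000 + 33000 + 26000 + 5400 = 118400
Approach C = 0.02 × 158000 + 0.08 × 38000 + 0.62 × 133000 + 0.28 × 113000 = 3160 + 3040 + 82460 + 31640 = 120300

Approach A ($151,300)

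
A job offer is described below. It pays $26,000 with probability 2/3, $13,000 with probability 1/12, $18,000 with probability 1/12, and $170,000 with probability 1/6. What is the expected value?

EV = 2/3 × 26000 + 1/12 × 13000 + 1/12 × 18000 + 1/6 × 170000 = 17333.3333 + 1083.3333 + 1500 + 28333.3333 = 48250

$48,250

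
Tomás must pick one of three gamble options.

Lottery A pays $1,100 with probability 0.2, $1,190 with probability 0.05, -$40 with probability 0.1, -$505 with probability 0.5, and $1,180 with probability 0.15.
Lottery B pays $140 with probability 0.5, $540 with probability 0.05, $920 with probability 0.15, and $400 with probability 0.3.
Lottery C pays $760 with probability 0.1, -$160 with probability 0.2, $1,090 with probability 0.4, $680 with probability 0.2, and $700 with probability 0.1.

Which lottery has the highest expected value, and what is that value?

Lottery C ($686)

Lottery A = 0.2 × 1100 + 0.05 × 1190 + 0.1 × (-40) + 0.5 × (-505) + 0.15 × 1180 = 220 + 59.5 − 4 − 252.5 + 177 = 200
Lottery B = 0.5 × 140 + 0.05 × 540 + 0.15 × 920 + 0.3 × 400 = 70 + 27 + 138 + 120 = 355
Lottery C = 0.1 × 760 + 0.2 × (-160) + 0.4 × 1090 + 0.2 × 680 + 0.1 × 700 = 76 − 32 + 436 + 136 + 70 = 686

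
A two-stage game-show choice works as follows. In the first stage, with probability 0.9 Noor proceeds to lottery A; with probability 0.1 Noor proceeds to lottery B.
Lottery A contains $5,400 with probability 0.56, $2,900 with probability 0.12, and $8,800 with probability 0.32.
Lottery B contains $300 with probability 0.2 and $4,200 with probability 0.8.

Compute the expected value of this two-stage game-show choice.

$5,911.20

EV(A) = 0.56 × 5400 + 0.12 × 2900 + 0.32 × 8800 = 3024 + 348 + 2816 = 6188
EV(B) = 0.2 × 300 + 0.8 × 4200 = 60 + 3360 = 3420
Overall = 0.9 × 6188 + 0.1 × 3420 = 5569.2 + 342 = 5911.2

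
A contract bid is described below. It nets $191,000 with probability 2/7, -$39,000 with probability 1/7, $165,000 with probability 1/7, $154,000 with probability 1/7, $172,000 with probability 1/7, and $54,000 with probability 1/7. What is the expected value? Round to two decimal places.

$126,857.14

EV = 2/7 × 191000 + 1/7 × (-39000) + 1/7 × 165000 + 1/7 × 154000 + 1/7 × 172000 + 1/7 × 54000 = 54571.4286 − 5571.4286 + 23571.4286 + 22000 + 24571.4286 + 7714.2857 = 126857.1429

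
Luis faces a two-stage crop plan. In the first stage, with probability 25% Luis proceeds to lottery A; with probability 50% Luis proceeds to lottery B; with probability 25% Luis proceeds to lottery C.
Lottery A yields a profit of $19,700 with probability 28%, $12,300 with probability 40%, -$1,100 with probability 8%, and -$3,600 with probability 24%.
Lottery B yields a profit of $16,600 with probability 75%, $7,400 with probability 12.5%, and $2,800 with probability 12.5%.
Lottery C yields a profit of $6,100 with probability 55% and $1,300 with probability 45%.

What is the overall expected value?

EV(A) = 0.28 × 19700 + 0.4 × 12300 + 0.08 × (-1100) + 0.24 × (-3600) = 5516 + 4920 − 88 − 864 = 9484
EV(B) = 0.75 × 16600 + 0.125 × 7400 + 0.125 × 2800 = 12450 + 925 + 350 = 13725
EV(C) = 0.55 × 6100 + 0.45 × 1300 = 3355 + 585 = 3940
Overall = 0.25 × 9484 + 0.5 × 13725 + 0.25 × 3940 = 2371 + 6862.5 + 985 = 10218.5

$10,218.50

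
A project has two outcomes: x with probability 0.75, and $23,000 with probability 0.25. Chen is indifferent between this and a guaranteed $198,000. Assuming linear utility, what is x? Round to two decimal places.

x = $256,333.33

0.75·x + 0.25·23000 = 198000
0.75·x = 198000 − 5750 = 192250
x = 192250 / 0.75 = 256333.3333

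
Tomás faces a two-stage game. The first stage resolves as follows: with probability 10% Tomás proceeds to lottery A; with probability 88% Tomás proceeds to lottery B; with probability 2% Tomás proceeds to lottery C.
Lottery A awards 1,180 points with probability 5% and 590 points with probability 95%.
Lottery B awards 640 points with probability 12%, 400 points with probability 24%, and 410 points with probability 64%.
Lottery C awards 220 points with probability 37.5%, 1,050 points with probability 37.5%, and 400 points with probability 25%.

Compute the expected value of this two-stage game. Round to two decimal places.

EV(A) = 0.05 × 1180 + 0.95 × 590 = 59 + 560.5 = 619.5
EV(B) = 0.12 × 640 + 0.24 × 400 + 0.64 × 410 = 76.8 + 96 + 262.4 = 435.2
EV(C) = 0.375 × 220 + 0.375 × 1050 + 0.25 × 400 = 82.5 + 393.75 + 100 = 576.25
Overall = 0.1 × 619.5 + 0.88 × 435.2 + 0.02 × 576.25 = 61.95 + 382.976 + 11.525 = 456.451

456.45 points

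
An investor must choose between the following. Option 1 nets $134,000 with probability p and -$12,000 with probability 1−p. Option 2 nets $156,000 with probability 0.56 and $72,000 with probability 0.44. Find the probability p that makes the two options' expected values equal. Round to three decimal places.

EV(Option 2) = 0.56 × 156000 + 0.44 × 72000 = 87360 + 31680 = 119040
p·134000 + (1−p)·(-12000) = 119040
146000p − 12000 = 119040
p = (119040 + 12000) / 146000

p = 0.898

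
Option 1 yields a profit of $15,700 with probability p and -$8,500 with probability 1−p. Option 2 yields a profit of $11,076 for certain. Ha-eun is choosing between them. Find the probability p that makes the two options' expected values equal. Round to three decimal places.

p = 0.809

p·15700 + (1−p)·(-8500) = 11076
24200p − 8500 = 11076
p = (11076 + 8500) / 24200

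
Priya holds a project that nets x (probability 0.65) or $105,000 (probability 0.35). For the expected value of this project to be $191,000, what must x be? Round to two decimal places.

x = $237,307.69

0.65·x + 0.35·105000 = 191000
0.65·x = 191000 − 36750 = 154250
x = 154250 / 0.65 = 237307.6923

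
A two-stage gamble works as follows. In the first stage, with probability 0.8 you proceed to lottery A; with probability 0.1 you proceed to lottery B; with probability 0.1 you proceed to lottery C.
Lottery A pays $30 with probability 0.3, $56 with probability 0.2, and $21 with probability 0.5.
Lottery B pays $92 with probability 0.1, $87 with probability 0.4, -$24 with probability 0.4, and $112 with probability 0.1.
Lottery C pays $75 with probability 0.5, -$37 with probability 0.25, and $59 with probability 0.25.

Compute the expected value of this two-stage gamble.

$33.42

EV(A) = 0.3 × 30 + 0.2 × 56 + 0.5 × 21 = 9 + 11.2 + 10.5 = 30.7
EV(B) = 0.1 × 92 + 0.4 × 87 + 0.4 × (-24) + 0.1 × 112 = 9.2 + 34.8 − 9.6 + 11.2 = 45.6
EV(C) = 0.5 × 75 + 0.25 × (-37) + 0.25 × 59 = 37.5 − 9.25 + 14.75 = 43
Overall = 0.8 × 30.7 + 0.1 × 45.6 + 0.1 × 43 = 24.56 + 4.56 + 4.3 = 33.42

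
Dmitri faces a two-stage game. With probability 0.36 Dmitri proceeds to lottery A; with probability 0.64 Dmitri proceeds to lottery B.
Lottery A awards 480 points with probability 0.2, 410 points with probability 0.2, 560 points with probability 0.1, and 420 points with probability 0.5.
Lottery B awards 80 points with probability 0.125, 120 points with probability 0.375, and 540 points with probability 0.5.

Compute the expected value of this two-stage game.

367.84 points

EV(A) = 0.2 × 480 + 0.2 × 410 + 0.1 × 560 + 0.5 × 420 = 96 + 82 + 56 + 210 = 444
EV(B) = 0.125 × 80 + 0.375 × 120 + 0.5 × 540 = 10 + 45 + 270 = 325
Overall = 0.36 × 444 + 0.64 × 325 = 159.84 + 208 = 367.84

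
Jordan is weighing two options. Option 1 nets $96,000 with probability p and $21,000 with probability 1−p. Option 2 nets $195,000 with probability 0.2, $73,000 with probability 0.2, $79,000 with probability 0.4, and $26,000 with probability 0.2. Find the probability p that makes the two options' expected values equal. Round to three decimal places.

p = 0.925

EV(Option 2) = 0.2 × 195000 + 0.2 × 73000 + 0.4 × 79000 + 0.2 × 26000 = 39000 + 14600 + 31600 + 5200 = 90400
p·96000 + (1−p)·21000 = 90400
75000p + 21000 = 90400
p = (90400 − 21000) / 75000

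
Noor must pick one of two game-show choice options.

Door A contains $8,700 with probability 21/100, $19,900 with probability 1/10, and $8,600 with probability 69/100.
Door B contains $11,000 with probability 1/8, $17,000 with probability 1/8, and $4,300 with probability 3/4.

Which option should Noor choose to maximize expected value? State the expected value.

Door A = 21/100 × 8700 + 1/10 × 19900 + 69/100 × 8600 = 1827 + 1990 + 5934 = 9751
Door B = 1/8 × 11000 + 1/8 × 17000 + 3/4 × 4300 = 1375 + 2125 + 3225 = 6725

Door A ($9,751)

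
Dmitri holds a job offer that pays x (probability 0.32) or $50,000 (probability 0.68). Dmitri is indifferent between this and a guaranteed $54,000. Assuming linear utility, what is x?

x = $62,500

0.32·x + 0.68·50000 = 54000
0.32·x = 54000 − 34000 = 20000
x = 20000 / 0.32 = 62500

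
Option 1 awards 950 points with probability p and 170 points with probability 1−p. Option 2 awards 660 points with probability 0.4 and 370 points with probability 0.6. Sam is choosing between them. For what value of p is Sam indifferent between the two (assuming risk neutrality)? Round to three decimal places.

p = 0.405

EV(Option 2) = 0.4 × 660 + 0.6 × 370 = 264 + 222 = 486
p·950 + (1−p)·170 = 486
780p + 170 = 486
p = (486 − 170) / 780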